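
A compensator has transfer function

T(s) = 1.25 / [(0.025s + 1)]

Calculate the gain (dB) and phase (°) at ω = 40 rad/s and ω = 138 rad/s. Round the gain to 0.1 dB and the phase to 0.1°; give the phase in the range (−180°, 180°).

At ω = 40 rad/s:
pole (1 + j40·0.025) = 1 + j1 → |·| ≈ 1.4142, ∠ ≈ 45.00°
|T| = 1.25 · 1 / (1.4142) ≈ 0.88389
Gain = 20 log₁₀(0.88389) ≈ -1.07 dB
∠T = (0°) − (45.00°) = -45.00°

At ω = 138 rad/s:
pole (1 + j138·0.025) = 1 + j3.45 → |·| ≈ 3.592, ∠ ≈ 73.84°
|T| = 1.25 · 1 / (3.592) ≈ 0.348
Gain = 20 log₁₀(0.348) ≈ -9.17 dB
∠T = (0°) − (73.84°) = -73.84°

ω = 40: -1.1 dB, -45.0°; ω = 138: -9.2 dB, -73.8°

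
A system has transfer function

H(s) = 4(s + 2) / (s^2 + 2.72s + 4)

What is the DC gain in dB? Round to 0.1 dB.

6.0 dB

H(0) = 4·2 / 4 = 2
20 log₁₀(2) ≈ 6.02 dB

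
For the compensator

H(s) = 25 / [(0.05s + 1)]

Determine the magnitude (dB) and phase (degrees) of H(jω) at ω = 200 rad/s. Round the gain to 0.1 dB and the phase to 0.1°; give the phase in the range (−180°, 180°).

7.9 dB, -84.3°

At ω = 200 rad/s:
pole (1 + j200·0.05) = 1 + j10 → |·| ≈ 10.05, ∠ ≈ 84.29°
|H| = 25 · 1 / (10.05) ≈ 2.4876
Gain = 20 log₁₀(2.4876) ≈ 7.92 dB
∠H = (0°) − (84.29°) = -84.29°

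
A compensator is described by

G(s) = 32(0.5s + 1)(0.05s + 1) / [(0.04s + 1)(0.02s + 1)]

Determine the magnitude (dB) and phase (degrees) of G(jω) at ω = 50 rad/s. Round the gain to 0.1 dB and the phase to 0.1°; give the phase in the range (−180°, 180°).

56.7 dB, 47.5°

At ω = 50 rad/s:
zero (1 + j50·0.5) = 1 + j25 → |·| ≈ 25.02, ∠ ≈ 87.71°
zero (1 + j50·0.05) = 1 + j2.5 → |·| ≈ 2.6926, ∠ ≈ 68.20°
pole (1 + j50·0.04) = 1 + j2 → |·| ≈ 2.2361, ∠ ≈ 63.43°
pole (1 + j50·0.02) = 1 + j1 → |·| ≈ 1.4142, ∠ ≈ 45.00°
|G| = 32 · 25.02 · 2.6926 / (2.2361 · 1.4142) ≈ 681.72
Gain = 20 log₁₀(681.72) ≈ 56.67 dB
∠G = (87.71° + 68.20°) − (63.43° + 45.00°) = 47.48°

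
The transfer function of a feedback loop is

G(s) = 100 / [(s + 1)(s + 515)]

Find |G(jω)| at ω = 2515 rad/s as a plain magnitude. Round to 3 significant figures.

1.55e-05

At s = jω = j2515:
pole (s+1): 1 + j2515 → |·| = √(1²+2515²) = √6325226 ≈ 2515, ∠ = arctan(2515/1) ≈ 89.98°
pole (s+515): 515 + j2515 → |·| = √(515²+2515²) = √6590450 ≈ 2567.2, ∠ = arctan(2515/515) ≈ 78.43°
|G| = 100 / 6.4565e+06 ≈ 1.5488e-05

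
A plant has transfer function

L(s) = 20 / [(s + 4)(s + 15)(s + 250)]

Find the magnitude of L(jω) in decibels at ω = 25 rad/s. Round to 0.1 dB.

-79.3 dB

At s = jω = j25:
pole (s+4): 4 + j25 → |·| = √(4²+25²) = √641 ≈ 25.318, ∠ = arctan(25/4) ≈ 80.91°
pole (s+15): 15 + j25 → |·| = √(15²+25²) = √850 ≈ 29.155, ∠ = arctan(25/15) ≈ 59.04°
pole (s+250): 250 + j25 → |·| = √(250²+25²) = √63125 ≈ 251.25, ∠ = arctan(25/250) ≈ 5.71°
|L| = 20 / 1.8546e+05 ≈ 0.00010784
Gain = 20 log₁₀(0.00010784) ≈ -79.34 dB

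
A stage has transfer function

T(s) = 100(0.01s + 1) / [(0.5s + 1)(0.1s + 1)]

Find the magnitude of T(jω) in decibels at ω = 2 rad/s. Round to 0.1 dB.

36.8 dB

At ω = 2 rad/s:
zero (1 + j2·0.01) = 1 + j0.02 → |·| ≈ 1.0002, ∠ ≈ 1.15°
pole (1 + j2·0.5) = 1 + j1 → |·| ≈ 1.4142, ∠ ≈ 45.00°
pole (1 + j2·0.1) = 1 + j0.2 → |·| ≈ 1.0198, ∠ ≈ 11.31°
|T| = 100 · 1.0002 / (1.4142 · 1.0198) ≈ 69.352
Gain = 20 log₁₀(69.352) ≈ 36.82 dB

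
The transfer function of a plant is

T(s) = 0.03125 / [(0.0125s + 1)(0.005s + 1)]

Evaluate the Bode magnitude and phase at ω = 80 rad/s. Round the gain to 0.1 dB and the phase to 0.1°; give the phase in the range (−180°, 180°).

-33.8 dB, -66.8°

At ω = 80 rad/s:
pole (1 + j80·0.0125) = 1 + j1 → |·| ≈ 1.4142, ∠ ≈ 45.00°
pole (1 + j80·0.005) = 1 + j0.4 → |·| ≈ 1.077, ∠ ≈ 21.80°
|T| = 0.03125 · 1 / (1.4142 · 1.077) ≈ 0.020517
Gain = 20 log₁₀(0.020517) ≈ -33.76 dB
∠T = (0°) − (45.00° + 21.80°) = -66.80°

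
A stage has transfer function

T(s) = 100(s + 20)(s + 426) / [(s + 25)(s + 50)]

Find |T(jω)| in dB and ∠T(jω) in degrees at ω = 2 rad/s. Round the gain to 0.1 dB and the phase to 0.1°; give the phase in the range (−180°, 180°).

56.7 dB, -0.9°

At s = jω = j2:
zero (s+20): 20 + j2 → |·| = √(20²+2²) = √404 ≈ 20.1, ∠ = arctan(2/20) ≈ 5.71°
zero (s+426): 426 + j2 → |·| = √(426²+2²) = √181480 ≈ 426, ∠ = arctan(2/426) ≈ 0.27°
pole (s+25): 25 + j2 → |·| = √(25²+2²) = √629 ≈ 25.08, ∠ = arctan(2/25) ≈ 4.57°
pole (s+50): 50 + j2 → |·| = √(50²+2²) = √2504 ≈ 50.04, ∠ = arctan(2/50) ≈ 2.29°
|T| = 100 · 8562.6 / 1255 ≈ 682.28
Gain = 20 log₁₀(682.28) ≈ 56.68 dB
∠T = 5.98° − 6.86° = -0.88°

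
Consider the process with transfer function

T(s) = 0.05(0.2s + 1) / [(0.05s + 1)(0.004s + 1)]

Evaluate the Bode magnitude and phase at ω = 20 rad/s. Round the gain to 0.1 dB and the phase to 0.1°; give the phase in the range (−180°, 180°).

-16.8 dB, 26.4°

At ω = 20 rad/s:
zero (1 + j20·0.2) = 1 + j4 → |·| ≈ 4.1231, ∠ ≈ 75.96°
pole (1 + j20·0.05) = 1 + j1 → |·| ≈ 1.4142, ∠ ≈ 45.00°
pole (1 + j20·0.004) = 1 + j0.08 → |·| ≈ 1.0032, ∠ ≈ 4.57°
|T| = 0.05 · 4.1231 / (1.4142 · 1.0032) ≈ 0.14531
Gain = 20 log₁₀(0.14531) ≈ -16.75 dB
∠T = (75.96°) − (45.00° + 4.57°) = 26.39°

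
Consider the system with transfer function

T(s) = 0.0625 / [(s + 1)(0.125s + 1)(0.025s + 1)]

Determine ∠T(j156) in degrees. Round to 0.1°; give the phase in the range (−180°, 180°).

107.7°

At ω = 156 rad/s:
pole (1 + j156·1) = 1 + j156 → |·| ≈ 156, ∠ ≈ 89.63°
pole (1 + j156·0.125) = 1 + j19.5 → |·| ≈ 19.526, ∠ ≈ 87.06°
pole (1 + j156·0.025) = 1 + j3.9 → |·| ≈ 4.0262, ∠ ≈ 75.62°
∠T = (0°) − (89.63° + 87.06° + 75.62°) = -252.31° ≡ 107.69° (principal value)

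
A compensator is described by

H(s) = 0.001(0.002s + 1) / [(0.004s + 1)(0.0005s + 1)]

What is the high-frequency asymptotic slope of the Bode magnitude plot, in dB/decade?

-20 dB/decade

Each pole contributes −20 dB/decade at high frequency; each zero contributes +20 dB/decade.
Net: 1 zero(s) − 2 pole(s) → -20 dB/decade.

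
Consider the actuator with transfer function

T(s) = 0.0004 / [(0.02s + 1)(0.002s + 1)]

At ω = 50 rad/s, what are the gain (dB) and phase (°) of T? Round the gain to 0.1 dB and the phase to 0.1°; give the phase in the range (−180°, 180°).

At ω = 50 rad/s:
pole (1 + j50·0.02) = 1 + j1 → |·| ≈ 1.4142, ∠ ≈ 45.00°
pole (1 + j50·0.002) = 1 + j0.1 → |·| ≈ 1.005, ∠ ≈ 5.71°
|T| = 0.0004 · 1 / (1.4142 · 1.005) ≈ 0.00028144
Gain = 20 log₁₀(0.00028144) ≈ -71.01 dB
∠T = (0°) − (45.00° + 5.71°) = -50.71°

-71.0 dB, -50.7°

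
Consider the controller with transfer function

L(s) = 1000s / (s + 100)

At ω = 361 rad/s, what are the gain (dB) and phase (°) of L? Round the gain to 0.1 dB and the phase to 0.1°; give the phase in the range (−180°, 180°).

59.7 dB, 15.5°

At s = jω = j361:
zero at origin: s = j361 → |·| = 361, ∠ = 90.00°
pole (s+100): 100 + j361 → |·| = √(100²+361²) = √140321 ≈ 374.59, ∠ = arctan(361/100) ≈ 74.52°
|L| = 1000 · 361 / 374.59 ≈ 963.72
Gain = 20 log₁₀(963.72) ≈ 59.68 dB
∠L = 90.00° − 74.52° = 15.48°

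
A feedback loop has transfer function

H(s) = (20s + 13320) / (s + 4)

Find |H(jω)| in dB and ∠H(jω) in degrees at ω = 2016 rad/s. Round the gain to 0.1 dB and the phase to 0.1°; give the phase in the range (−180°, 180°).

26.5 dB, -18.2°

Substitute s = j2016:
Numerator: 20(j2016) + 13320 = 13320 + j40320
Denominator: (j2016) + 4 = 4 + j2016
|N| = √(13320² + 40320²) ≈ 42463, ∠N ≈ 71.72°
|D| = √(4² + 2016²) ≈ 2016, ∠D ≈ 89.89°
|H| = 42463 / 2016 ≈ 21.063
Gain = 20 log₁₀(21.063) ≈ 26.47 dB
∠H = 71.72° − 89.89° = -18.17°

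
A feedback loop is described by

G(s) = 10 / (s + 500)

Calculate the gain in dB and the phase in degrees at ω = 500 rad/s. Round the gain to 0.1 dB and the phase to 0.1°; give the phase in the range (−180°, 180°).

-37.0 dB, -45.0°

At s = jω = j500:
pole (s+500): 500 + j500 → |·| = √(500²+500²) = √500000 ≈ 707.11, ∠ = arctan(500/500) ≈ 45.00°
|G| = 10 / 707.11 ≈ 0.014142
Gain = 20 log₁₀(0.014142) ≈ -36.99 dB
∠G = 0.00° − 45.00° = -45.00°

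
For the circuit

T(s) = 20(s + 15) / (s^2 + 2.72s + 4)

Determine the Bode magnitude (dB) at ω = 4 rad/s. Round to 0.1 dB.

At s = jω = j4:
zero (s+15): 15 + j4 → |·| = √(15²+4²) = √241 ≈ 15.524, ∠ = arctan(4/15) ≈ 14.93°
quadratic: (j4)² + 2.72·j4 + 4 = -12 + j10.88 → |·| ≈ 16.198, ∠ ≈ 137.80°
|T| = 20 · 15.524 / 16.198 ≈ 19.168
Gain = 20 log₁₀(19.168) ≈ 25.65 dB

25.7 dB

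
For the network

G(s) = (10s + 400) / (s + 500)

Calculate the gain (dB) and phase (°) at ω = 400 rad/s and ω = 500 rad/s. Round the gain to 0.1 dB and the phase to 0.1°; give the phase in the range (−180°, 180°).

ω = 400: 16.0 dB, 45.6°; ω = 500: 17.0 dB, 40.4°

Substitute s = j400:
Numerator: 10(j400) + 400 = 400 + j4000
Denominator: (j400) + 500 = 500 + j400
|N| = √(400² + 4000²) ≈ 4020, ∠N ≈ 84.29°
|D| = √(500² + 400²) ≈ 640.31, ∠D ≈ 38.66°
|G| = 4020 / 640.31 ≈ 6.2782
Gain = 20 log₁₀(6.2782) ≈ 15.96 dB
∠G = 84.29° − 38.66° = 45.63°

Substitute s = j500:
Numerator: 10(j500) + 400 = 400 + j5000
Denominator: (j500) + 500 = 500 + j500
|N| = √(400² + 5000²) ≈ 5016, ∠N ≈ 85.43°
|D| = √(500² + 500²) ≈ 707.11, ∠D ≈ 45.00°
|G| = 5016 / 707.11 ≈ 7.0937
Gain = 20 log₁₀(7.0937) ≈ 17.02 dB
∠G = 85.43° − 45.00° = 40.43°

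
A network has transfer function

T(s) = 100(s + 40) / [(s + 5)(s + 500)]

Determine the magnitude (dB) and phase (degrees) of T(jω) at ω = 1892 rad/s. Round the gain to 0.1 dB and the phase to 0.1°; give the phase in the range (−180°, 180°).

At s = jω = j1892:
zero (s+40): 40 + j1892 → |·| = √(40²+1892²) = √3581264 ≈ 1892.4, ∠ = arctan(1892/40) ≈ 88.79°
pole (s+5): 5 + j1892 → |·| = √(5²+1892²) = √3579689 ≈ 1892, ∠ = arctan(1892/5) ≈ 89.85°
pole (s+500): 500 + j1892 → |·| = √(500²+1892²) = √3829664 ≈ 1957, ∠ = arctan(1892/500) ≈ 75.20°
|T| = 100 · 1892.4 / 3.7026e+06 ≈ 0.05111
Gain = 20 log₁₀(0.05111) ≈ -25.83 dB
∠T = 88.79° − 165.05° = -76.26°

-25.8 dB, -76.3°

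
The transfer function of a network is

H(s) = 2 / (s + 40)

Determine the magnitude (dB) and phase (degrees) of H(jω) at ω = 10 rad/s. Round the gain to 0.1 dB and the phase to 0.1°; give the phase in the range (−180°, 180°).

-26.3 dB, -14.0°

Substitute s = j10:
Numerator: 2 = 2 + j0
Denominator: (j10) + 40 = 40 + j10
|N| = √(2² + 0²) ≈ 2, ∠N ≈ 0.00°
|D| = √(40² + 10²) ≈ 41.231, ∠D ≈ 14.04°
|H| = 2 / 41.231 ≈ 0.048507
Gain = 20 log₁₀(0.048507) ≈ -26.28 dB
∠H = 0.00° − 14.04° = -14.04°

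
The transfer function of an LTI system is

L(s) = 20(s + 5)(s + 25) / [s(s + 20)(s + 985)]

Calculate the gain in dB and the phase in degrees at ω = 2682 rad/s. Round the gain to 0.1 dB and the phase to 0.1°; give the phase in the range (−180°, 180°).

-43.1 dB, -70.0°

At s = jω = j2682:
zero (s+5): 5 + j2682 → |·| = √(5²+2682²) = √7193149 ≈ 2682, ∠ = arctan(2682/5) ≈ 89.89°
zero (s+25): 25 + j2682 → |·| = √(25²+2682²) = √7193749 ≈ 2682.1, ∠ = arctan(2682/25) ≈ 89.47°
pole (s+20): 20 + j2682 → |·| = √(20²+2682²) = √7193524 ≈ 2682.1, ∠ = arctan(2682/20) ≈ 89.57°
pole (s+985): 985 + j2682 → |·| = √(985²+2682²) = √8163349 ≈ 2857.2, ∠ = arctan(2682/985) ≈ 69.83°
pole at origin: |s| = 2682, ∠ = 90.00° (in denominator)
|L| = 20 · 7.1934e+06 / 2.0553e+10 ≈ 0.0069999
Gain = 20 log₁₀(0.0069999) ≈ -43.10 dB
∠L = 179.36° − 249.40° = -70.04°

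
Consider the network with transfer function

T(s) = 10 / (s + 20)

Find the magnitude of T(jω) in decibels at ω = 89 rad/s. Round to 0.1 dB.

-19.2 dB

Substitute s = j89:
Numerator: 10 = 10 + j0
Denominator: (j89) + 20 = 20 + j89
|N| = √(10² + 0²) ≈ 10, ∠N ≈ 0.00°
|D| = √(20² + 89²) ≈ 91.22, ∠D ≈ 77.33°
|T| = 10 / 91.22 ≈ 0.10963
Gain = 20 log₁₀(0.10963) ≈ -19.20 dB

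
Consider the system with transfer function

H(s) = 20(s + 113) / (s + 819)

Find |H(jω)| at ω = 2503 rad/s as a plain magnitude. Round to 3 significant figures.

At s = jω = j2503:
zero (s+113): 113 + j2503 → |·| = √(113²+2503²) = √6277778 ≈ 2505.5, ∠ = arctan(2503/113) ≈ 87.42°
pole (s+819): 819 + j2503 → |·| = √(819²+2503²) = √6935770 ≈ 2633.6, ∠ = arctan(2503/819) ≈ 71.88°
|H| = 20 · 2505.5 / 2633.6 ≈ 19.027

19.0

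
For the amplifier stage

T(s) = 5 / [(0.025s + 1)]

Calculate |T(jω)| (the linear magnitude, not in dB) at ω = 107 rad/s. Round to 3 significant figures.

1.75

At ω = 107 rad/s:
pole (1 + j107·0.025) = 1 + j2.675 → |·| ≈ 2.8558, ∠ ≈ 69.50°
|T| = 5 · 1 / (2.8558) ≈ 1.7508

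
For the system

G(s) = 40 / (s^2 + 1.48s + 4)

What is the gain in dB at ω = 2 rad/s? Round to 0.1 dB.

22.6 dB

At s = jω = j2:
quadratic: (j2)² + 1.48·j2 + 4 = 0 + j2.96 → |·| ≈ 2.96, ∠ ≈ 90.00°
|G| = 40 / 2.96 ≈ 13.514
Gain = 20 log₁₀(13.514) ≈ 22.62 dB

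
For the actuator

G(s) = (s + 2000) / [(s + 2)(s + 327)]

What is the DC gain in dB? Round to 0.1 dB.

9.7 dB

G(0) = 1·2000 / (2·327) ≈ 3.0581
20 log₁₀(3.0581) ≈ 9.71 dB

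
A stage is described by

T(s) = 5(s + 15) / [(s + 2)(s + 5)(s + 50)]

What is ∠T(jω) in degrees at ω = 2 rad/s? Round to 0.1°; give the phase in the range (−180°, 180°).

At s = jω = j2:
zero (s+15): 15 + j2 → |·| = √(15²+2²) = √229 ≈ 15.133, ∠ = arctan(2/15) ≈ 7.59°
pole (s+2): 2 + j2 → |·| = √(2²+2²) = √8 ≈ 2.8284, ∠ = arctan(2/2) ≈ 45.00°
pole (s+5): 5 + j2 → |·| = √(5²+2²) = √29 ≈ 5.3852, ∠ = arctan(2/5) ≈ 21.80°
pole (s+50): 50 + j2 → |·| = √(50²+2²) = √2504 ≈ 50.04, ∠ = arctan(2/50) ≈ 2.29°
∠T = 7.59° − 69.09° = -61.50°

-61.5°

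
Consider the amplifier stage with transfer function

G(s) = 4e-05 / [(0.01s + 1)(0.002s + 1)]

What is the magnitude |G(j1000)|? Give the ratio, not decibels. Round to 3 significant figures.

1.78e-06

At ω = 1000 rad/s:
pole (1 + j1000·0.01) = 1 + j10 → |·| ≈ 10.05, ∠ ≈ 84.29°
pole (1 + j1000·0.002) = 1 + j2 → |·| ≈ 2.2361, ∠ ≈ 63.43°
|G| = 4e-05 · 1 / (10.05 · 2.2361) ≈ 1.7799e-06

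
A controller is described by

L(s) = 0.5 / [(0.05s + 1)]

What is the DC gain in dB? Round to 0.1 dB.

-6.0 dB

L(0) = 0.5 · 1 / 1 = 0.5
20 log₁₀(0.5) ≈ -6.02 dB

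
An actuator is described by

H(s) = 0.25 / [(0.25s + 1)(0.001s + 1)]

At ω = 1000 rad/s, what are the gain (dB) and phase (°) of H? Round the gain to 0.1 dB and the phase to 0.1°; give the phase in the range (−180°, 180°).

-63.0 dB, -134.8°

At ω = 1000 rad/s:
pole (1 + j1000·0.25) = 1 + j250 → |·| ≈ 250, ∠ ≈ 89.77°
pole (1 + j1000·0.001) = 1 + j1 → |·| ≈ 1.4142, ∠ ≈ 45.00°
|H| = 0.25 · 1 / (250 · 1.4142) ≈ 0.00070711
Gain = 20 log₁₀(0.00070711) ≈ -63.01 dB
∠H = (0°) − (89.77° + 45.00°) = -134.77°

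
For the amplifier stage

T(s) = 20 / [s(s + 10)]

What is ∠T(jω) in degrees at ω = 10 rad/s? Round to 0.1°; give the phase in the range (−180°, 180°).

At s = jω = j10:
pole (s+10): 10 + j10 → |·| = √(10²+10²) = √200 ≈ 14.142, ∠ = arctan(10/10) ≈ 45.00°
pole at origin: |s| = 10, ∠ = 90.00° (in denominator)
∠T = 0.00° − 135.00° = -135.00°

-135.0°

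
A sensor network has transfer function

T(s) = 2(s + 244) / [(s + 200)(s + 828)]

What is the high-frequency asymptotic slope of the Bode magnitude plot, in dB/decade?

Each pole contributes −20 dB/decade at high frequency; each zero contributes +20 dB/decade.
Net: 1 zero(s) − 2 pole(s) → -20 dB/decade.

-20 dB/decade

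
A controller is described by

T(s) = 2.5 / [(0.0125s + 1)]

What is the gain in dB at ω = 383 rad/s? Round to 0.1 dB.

-5.8 dB

At ω = 383 rad/s:
pole (1 + j383·0.0125) = 1 + j4.7875 → |·| ≈ 4.8908, ∠ ≈ 78.20°
|T| = 2.5 · 1 / (4.8908) ≈ 0.51116
Gain = 20 log₁₀(0.51116) ≈ -5.83 dB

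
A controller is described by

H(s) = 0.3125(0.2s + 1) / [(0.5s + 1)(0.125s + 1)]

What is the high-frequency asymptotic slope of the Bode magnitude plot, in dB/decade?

Each pole contributes −20 dB/decade at high frequency; each zero contributes +20 dB/decade.
Net: 1 zero(s) − 2 pole(s) → -20 dB/decade.

-20 dB/decade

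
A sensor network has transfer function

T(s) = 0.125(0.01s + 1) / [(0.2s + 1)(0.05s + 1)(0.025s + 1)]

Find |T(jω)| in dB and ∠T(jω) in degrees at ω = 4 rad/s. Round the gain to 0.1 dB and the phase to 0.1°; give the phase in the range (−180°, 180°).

-20.4 dB, -53.4°

At ω = 4 rad/s:
zero (1 + j4·0.01) = 1 + j0.04 → |·| ≈ 1.0008, ∠ ≈ 2.29°
pole (1 + j4·0.2) = 1 + j0.8 → |·| ≈ 1.2806, ∠ ≈ 38.66°
pole (1 + j4·0.05) = 1 + j0.2 → |·| ≈ 1.0198, ∠ ≈ 11.31°
pole (1 + j4·0.025) = 1 + j0.1 → |·| ≈ 1.005, ∠ ≈ 5.71°
|T| = 0.125 · 1.0008 / (1.2806 · 1.0198 · 1.005) ≈ 0.095315
Gain = 20 log₁₀(0.095315) ≈ -20.42 dB
∠T = (2.29°) − (38.66° + 11.31° + 5.71°) = -53.39°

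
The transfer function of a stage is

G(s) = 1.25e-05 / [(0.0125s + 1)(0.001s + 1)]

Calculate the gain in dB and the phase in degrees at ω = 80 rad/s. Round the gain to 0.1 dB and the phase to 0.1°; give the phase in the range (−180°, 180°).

-101.1 dB, -49.6°

At ω = 80 rad/s:
pole (1 + j80·0.0125) = 1 + j1 → |·| ≈ 1.4142, ∠ ≈ 45.00°
pole (1 + j80·0.001) = 1 + j0.08 → |·| ≈ 1.0032, ∠ ≈ 4.57°
|G| = 1.25e-05 · 1 / (1.4142 · 1.0032) ≈ 8.8107e-06
Gain = 20 log₁₀(8.8107e-06) ≈ -101.10 dB
∠G = (0°) − (45.00° + 4.57°) = -49.57°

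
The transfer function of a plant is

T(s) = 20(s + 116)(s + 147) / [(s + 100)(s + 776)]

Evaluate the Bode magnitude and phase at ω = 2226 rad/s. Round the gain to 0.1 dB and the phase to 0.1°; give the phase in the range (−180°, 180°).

25.5 dB, 15.0°

At s = jω = j2226:
zero (s+116): 116 + j2226 → |·| = √(116²+2226²) = √4968532 ≈ 2229, ∠ = arctan(2226/116) ≈ 87.02°
zero (s+147): 147 + j2226 → |·| = √(147²+2226²) = √4976685 ≈ 2230.8, ∠ = arctan(2226/147) ≈ 86.22°
pole (s+100): 100 + j2226 → |·| = √(100²+2226²) = √4965076 ≈ 2228.2, ∠ = arctan(2226/100) ≈ 87.43°
pole (s+776): 776 + j2226 → |·| = √(776²+2226²) = √5557252 ≈ 2357.4, ∠ = arctan(2226/776) ≈ 70.78°
|T| = 20 · 4.9725e+06 / 5.2528e+06 ≈ 18.933
Gain = 20 log₁₀(18.933) ≈ 25.54 dB
∠T = 173.24° − 158.21° = 15.03°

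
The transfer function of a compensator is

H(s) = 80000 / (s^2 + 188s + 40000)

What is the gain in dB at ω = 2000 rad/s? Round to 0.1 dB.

-33.9 dB

At s = jω = j2000:
quadratic: (j2000)² + 188·j2000 + 40000 = -3960000 + j376000 → |·| ≈ 3.9778e+06, ∠ ≈ 174.58°
|H| = 80000 / 3.9778e+06 ≈ 0.020112
Gain = 20 log₁₀(0.020112) ≈ -33.93 dB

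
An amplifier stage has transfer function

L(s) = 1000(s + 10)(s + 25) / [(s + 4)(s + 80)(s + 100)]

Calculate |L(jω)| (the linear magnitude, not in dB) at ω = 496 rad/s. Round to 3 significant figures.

1.95

At s = jω = j496:
zero (s+10): 10 + j496 → |·| = √(10²+496²) = √246116 ≈ 496.1, ∠ = arctan(496/10) ≈ 88.84°
zero (s+25): 25 + j496 → |·| = √(25²+496²) = √246641 ≈ 496.63, ∠ = arctan(496/25) ≈ 87.11°
pole (s+4): 4 + j496 → |·| = √(4²+496²) = √246032 ≈ 496.02, ∠ = arctan(496/4) ≈ 89.54°
pole (s+80): 80 + j496 → |·| = √(80²+496²) = √252416 ≈ 502.41, ∠ = arctan(496/80) ≈ 80.84°
pole (s+100): 100 + j496 → |·| = √(100²+496²) = √256016 ≈ 505.98, ∠ = arctan(496/100) ≈ 78.60°
|L| = 1000 · 2.4638e+05 / 1.2609e+08 ≈ 1.954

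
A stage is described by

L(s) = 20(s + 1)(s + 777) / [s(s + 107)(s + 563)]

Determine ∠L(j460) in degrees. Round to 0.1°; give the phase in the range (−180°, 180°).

-85.7°

At s = jω = j460:
zero (s+1): 1 + j460 → |·| = √(1²+460²) = √211601 ≈ 460, ∠ = arctan(460/1) ≈ 89.88°
zero (s+777): 777 + j460 → |·| = √(777²+460²) = √815329 ≈ 902.96, ∠ = arctan(460/777) ≈ 30.63°
pole (s+107): 107 + j460 → |·| = √(107²+460²) = √223049 ≈ 472.28, ∠ = arctan(460/107) ≈ 76.91°
pole (s+563): 563 + j460 → |·| = √(563²+460²) = √528569 ≈ 727.03, ∠ = arctan(460/563) ≈ 39.25°
pole at origin: |s| = 460, ∠ = 90.00° (in denominator)
∠L = 120.51° − 206.16° = -85.65°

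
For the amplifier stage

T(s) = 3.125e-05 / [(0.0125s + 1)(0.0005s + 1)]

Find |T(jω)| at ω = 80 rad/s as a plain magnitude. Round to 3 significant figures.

2.21e-05

At ω = 80 rad/s:
pole (1 + j80·0.0125) = 1 + j1 → |·| ≈ 1.4142, ∠ ≈ 45.00°
pole (1 + j80·0.0005) = 1 + j0.04 → |·| ≈ 1.0008, ∠ ≈ 2.29°
|T| = 3.125e-05 · 1 / (1.4142 · 1.0008) ≈ 2.208e-05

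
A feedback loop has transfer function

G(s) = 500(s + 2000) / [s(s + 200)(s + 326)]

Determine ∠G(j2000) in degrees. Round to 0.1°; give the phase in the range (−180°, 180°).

At s = jω = j2000:
zero (s+2000): 2000 + j2000 → |·| = √(2000²+2000²) = √8000000 ≈ 2828.4, ∠ = arctan(2000/2000) ≈ 45.00°
pole (s+200): 200 + j2000 → |·| = √(200²+2000²) = √4040000 ≈ 2010, ∠ = arctan(2000/200) ≈ 84.29°
pole (s+326): 326 + j2000 → |·| = √(326²+2000²) = √4106276 ≈ 2026.4, ∠ = arctan(2000/326) ≈ 80.74°
pole at origin: |s| = 2000, ∠ = 90.00° (in denominator)
∠G = 45.00° − 255.03° = -210.03° ≡ 149.97° (principal value)

150.0°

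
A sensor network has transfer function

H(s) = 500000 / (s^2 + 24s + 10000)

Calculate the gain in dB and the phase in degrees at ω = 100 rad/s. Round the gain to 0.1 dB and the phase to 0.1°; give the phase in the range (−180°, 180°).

46.4 dB, -90.0°

At s = jω = j100:
quadratic: (j100)² + 24·j100 + 10000 = 0 + j2400 → |·| ≈ 2400, ∠ ≈ 90.00°
|H| = 500000 / 2400 ≈ 208.33
Gain = 20 log₁₀(208.33) ≈ 46.38 dB
∠H = 0.00° − 90.00° = -90.00°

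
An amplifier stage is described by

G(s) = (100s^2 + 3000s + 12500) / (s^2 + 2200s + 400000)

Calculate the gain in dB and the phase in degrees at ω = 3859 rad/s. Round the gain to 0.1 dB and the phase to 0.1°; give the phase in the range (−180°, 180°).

Substitute s = j3859:
Numerator: 100(j3859)^2 + 3000(j3859) + 12500 = -1489175600 + j11577000
Denominator: (j3859)^2 + 2200(j3859) + 400000 = -14491881 + j8489800
|N| = √(1489175600² + 11577000²) ≈ 1.4892e+09, ∠N ≈ 179.55°
|D| = √(14491881² + 8489800²) ≈ 1.6796e+07, ∠D ≈ 149.64°
|G| = 1.4892e+09 / 1.6796e+07 ≈ 88.664
Gain = 20 log₁₀(88.664) ≈ 38.95 dB
∠G = 179.55° − 149.64° = 29.91°

39.0 dB, 29.9°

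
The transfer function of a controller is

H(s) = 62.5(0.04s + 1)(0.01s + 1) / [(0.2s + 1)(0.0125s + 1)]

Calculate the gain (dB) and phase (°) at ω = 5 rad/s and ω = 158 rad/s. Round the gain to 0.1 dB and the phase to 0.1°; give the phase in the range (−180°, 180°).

At ω = 5 rad/s:
zero (1 + j5·0.04) = 1 + j0.2 → |·| ≈ 1.0198, ∠ ≈ 11.31°
zero (1 + j5·0.01) = 1 + j0.05 → |·| ≈ 1.0012, ∠ ≈ 2.86°
pole (1 + j5·0.2) = 1 + j1 → |·| ≈ 1.4142, ∠ ≈ 45.00°
pole (1 + j5·0.0125) = 1 + j0.0625 → |·| ≈ 1.002, ∠ ≈ 3.58°
|H| = 62.5 · 1.0198 · 1.0012 / (1.4142 · 1.002) ≈ 45.034
Gain = 20 log₁₀(45.034) ≈ 33.07 dB
∠H = (11.31° + 2.86°) − (45.00° + 3.58°) = -34.41°

At ω = 158 rad/s:
zero (1 + j158·0.04) = 1 + j6.32 → |·| ≈ 6.3986, ∠ ≈ 81.01°
zero (1 + j158·0.01) = 1 + j1.58 → |·| ≈ 1.8699, ∠ ≈ 57.67°
pole (1 + j158·0.2) = 1 + j31.6 → |·| ≈ 31.616, ∠ ≈ 88.19°
pole (1 + j158·0.0125) = 1 + j1.975 → |·| ≈ 2.2137, ∠ ≈ 63.15°
|H| = 62.5 · 6.3986 · 1.8699 / (31.616 · 2.2137) ≈ 10.685
Gain = 20 log₁₀(10.685) ≈ 20.58 dB
∠H = (81.01° + 57.67°) − (88.19° + 63.15°) = -12.66°

ω = 5: 33.1 dB, -34.4°; ω = 158: 20.6 dB, -12.7°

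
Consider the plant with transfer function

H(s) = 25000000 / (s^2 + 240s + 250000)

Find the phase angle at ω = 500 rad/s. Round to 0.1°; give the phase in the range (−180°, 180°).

At s = jω = j500:
quadratic: (j500)² + 240·j500 + 250000 = 0 + j120000 → |·| ≈ 1.2e+05, ∠ ≈ 90.00°
∠H = 0.00° − 90.00° = -90.00°

-90.0°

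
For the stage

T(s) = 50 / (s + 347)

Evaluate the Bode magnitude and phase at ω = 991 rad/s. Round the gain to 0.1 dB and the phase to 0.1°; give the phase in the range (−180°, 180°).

Substitute s = j991:
Numerator: 50 = 50 + j0
Denominator: (j991) + 347 = 347 + j991
|N| = √(50² + 0²) ≈ 50, ∠N ≈ 0.00°
|D| = √(347² + 991²) ≈ 1050, ∠D ≈ 70.70°
|T| = 50 / 1050 ≈ 0.047619
Gain = 20 log₁₀(0.047619) ≈ -26.44 dB
∠T = 0.00° − 70.70° = -70.70°

-26.4 dB, -70.7°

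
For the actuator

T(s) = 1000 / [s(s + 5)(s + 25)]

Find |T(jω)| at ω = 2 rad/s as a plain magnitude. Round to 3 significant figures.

3.70

At s = jω = j2:
pole (s+5): 5 + j2 → |·| = √(5²+2²) = √29 ≈ 5.3852, ∠ = arctan(2/5) ≈ 21.80°
pole (s+25): 25 + j2 → |·| = √(25²+2²) = √629 ≈ 25.08, ∠ = arctan(2/25) ≈ 4.57°
pole at origin: |s| = 2, ∠ = 90.00° (in denominator)
|T| = 1000 / 270.12 ≈ 3.7021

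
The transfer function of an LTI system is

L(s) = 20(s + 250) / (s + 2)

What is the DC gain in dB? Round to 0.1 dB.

L(0) = 20·250 / (2) = 2500
20 log₁₀(2500) ≈ 67.96 dB

68.0 dB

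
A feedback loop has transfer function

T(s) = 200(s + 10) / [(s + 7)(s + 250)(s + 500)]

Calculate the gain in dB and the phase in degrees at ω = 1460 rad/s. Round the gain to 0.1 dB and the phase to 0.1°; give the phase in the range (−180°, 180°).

-81.2 dB, -151.5°

At s = jω = j1460:
zero (s+10): 10 + j1460 → |·| = √(10²+1460²) = √2131700 ≈ 1460, ∠ = arctan(1460/10) ≈ 89.61°
pole (s+7): 7 + j1460 → |·| = √(7²+1460²) = √2131649 ≈ 1460, ∠ = arctan(1460/7) ≈ 89.73°
pole (s+250): 250 + j1460 → |·| = √(250²+1460²) = √2194100 ≈ 1481.2, ∠ = arctan(1460/250) ≈ 80.28°
pole (s+500): 500 + j1460 → |·| = √(500²+1460²) = √2381600 ≈ 1543.2, ∠ = arctan(1460/500) ≈ 71.10°
|T| = 200 · 1460 / 3.3373e+09 ≈ 8.7496e-05
Gain = 20 log₁₀(8.7496e-05) ≈ -81.16 dB
∠T = 89.61° − 241.11° = -151.50°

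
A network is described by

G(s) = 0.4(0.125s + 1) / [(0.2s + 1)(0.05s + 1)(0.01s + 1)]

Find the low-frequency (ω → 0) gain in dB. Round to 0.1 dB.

G(0) = 0.4 · 1 / 1 = 0.4
20 log₁₀(0.4) ≈ -7.96 dB

-8.0 dB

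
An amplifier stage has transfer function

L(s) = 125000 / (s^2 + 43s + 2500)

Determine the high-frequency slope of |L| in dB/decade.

Each pole contributes −20 dB/decade at high frequency; each zero contributes +20 dB/decade.
Net: 0 zero(s) − 2 pole(s) → -40 dB/decade.

-40 dB/decade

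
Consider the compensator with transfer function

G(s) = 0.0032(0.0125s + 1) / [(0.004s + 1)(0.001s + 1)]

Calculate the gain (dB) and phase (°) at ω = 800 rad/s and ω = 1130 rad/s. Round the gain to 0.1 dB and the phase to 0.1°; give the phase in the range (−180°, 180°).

At ω = 800 rad/s:
zero (1 + j800·0.0125) = 1 + j10 → |·| ≈ 10.05, ∠ ≈ 84.29°
pole (1 + j800·0.004) = 1 + j3.2 → |·| ≈ 3.3526, ∠ ≈ 72.65°
pole (1 + j800·0.001) = 1 + j0.8 → |·| ≈ 1.2806, ∠ ≈ 38.66°
|G| = 0.0032 · 10.05 / (3.3526 · 1.2806) ≈ 0.0074907
Gain = 20 log₁₀(0.0074907) ≈ -42.51 dB
∠G = (84.29°) − (72.65° + 38.66°) = -27.02°

At ω = 1130 rad/s:
zero (1 + j1130·0.0125) = 1 + j14.125 → |·| ≈ 14.16, ∠ ≈ 85.95°
pole (1 + j1130·0.004) = 1 + j4.52 → |·| ≈ 4.6293, ∠ ≈ 77.52°
pole (1 + j1130·0.001) = 1 + j1.13 → |·| ≈ 1.5089, ∠ ≈ 48.49°
|G| = 0.0032 · 14.16 / (4.6293 · 1.5089) ≈ 0.0064869
Gain = 20 log₁₀(0.0064869) ≈ -43.76 dB
∠G = (85.95°) − (77.52° + 48.49°) = -40.06°

ω = 800: -42.5 dB, -27.0°; ω = 1130: -43.8 dB, -40.1°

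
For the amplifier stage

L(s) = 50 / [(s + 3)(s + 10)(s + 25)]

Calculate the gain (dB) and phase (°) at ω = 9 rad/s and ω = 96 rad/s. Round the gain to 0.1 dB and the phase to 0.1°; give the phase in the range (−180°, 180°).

At s = jω = j9:
pole (s+3): 3 + j9 → |·| = √(3²+9²) = √90 ≈ 9.4868, ∠ = arctan(9/3) ≈ 71.57°
pole (s+10): 10 + j9 → |·| = √(10²+9²) = √181 ≈ 13.454, ∠ = arctan(9/10) ≈ 41.99°
pole (s+25): 25 + j9 → |·| = √(25²+9²) = √706 ≈ 26.571, ∠ = arctan(9/25) ≈ 19.80°
|L| = 50 / 3391.4 ≈ 0.014743
Gain = 20 log₁₀(0.014743) ≈ -36.63 dB
∠L = 0.00° − 133.36° = -133.36°

At s = jω = j96:
pole (s+3): 3 + j96 → |·| = √(3²+96²) = √9225 ≈ 96.047, ∠ = arctan(96/3) ≈ 88.21°
pole (s+10): 10 + j96 → |·| = √(10²+96²) = √9316 ≈ 96.519, ∠ = arctan(96/10) ≈ 84.05°
pole (s+25): 25 + j96 → |·| = √(25²+96²) = √9841 ≈ 99.202, ∠ = arctan(96/25) ≈ 75.40°
|L| = 50 / 9.1964e+05 ≈ 5.4369e-05
Gain = 20 log₁₀(5.4369e-05) ≈ -85.29 dB
∠L = 0.00° − 247.66° = -247.66° ≡ 112.34° (principal value)

ω = 9: -36.6 dB, -133.4°; ω = 96: -85.3 dB, 112.3°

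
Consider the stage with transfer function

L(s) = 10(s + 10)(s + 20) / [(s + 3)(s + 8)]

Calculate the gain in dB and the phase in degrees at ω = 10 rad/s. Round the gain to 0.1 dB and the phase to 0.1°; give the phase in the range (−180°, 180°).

At s = jω = j10:
zero (s+10): 10 + j10 → |·| = √(10²+10²) = √200 ≈ 14.142, ∠ = arctan(10/10) ≈ 45.00°
zero (s+20): 20 + j10 → |·| = √(20²+10²) = √500 ≈ 22.361, ∠ = arctan(10/20) ≈ 26.57°
pole (s+3): 3 + j10 → |·| = √(3²+10²) = √109 ≈ 10.44, ∠ = arctan(10/3) ≈ 73.30°
pole (s+8): 8 + j10 → |·| = √(8²+10²) = √164 ≈ 12.806, ∠ = arctan(10/8) ≈ 51.34°
|L| = 10 · 316.23 / 133.69 ≈ 23.654
Gain = 20 log₁₀(23.654) ≈ 27.48 dB
∠L = 71.57° − 124.64° = -53.07°

27.5 dB, -53.1°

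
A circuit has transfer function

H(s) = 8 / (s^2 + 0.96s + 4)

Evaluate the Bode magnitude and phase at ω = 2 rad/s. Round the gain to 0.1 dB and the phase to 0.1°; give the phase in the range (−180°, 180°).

At s = jω = j2:
quadratic: (j2)² + 0.96·j2 + 4 = 0 + j1.92 → |·| ≈ 1.92, ∠ ≈ 90.00°
|H| = 8 / 1.92 ≈ 4.1667
Gain = 20 log₁₀(4.1667) ≈ 12.40 dB
∠H = 0.00° − 90.00° = -90.00°

12.4 dB, -90.0°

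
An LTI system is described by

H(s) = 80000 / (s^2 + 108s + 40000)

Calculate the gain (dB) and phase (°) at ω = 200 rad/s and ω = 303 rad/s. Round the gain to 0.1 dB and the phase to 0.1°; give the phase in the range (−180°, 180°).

ω = 200: 11.4 dB, -90.0°; ω = 303: 2.3 dB, -147.7°

At s = jω = j200:
quadratic: (j200)² + 108·j200 + 40000 = 0 + j21600 → |·| ≈ 21600, ∠ ≈ 90.00°
|H| = 80000 / 21600 ≈ 3.7037
Gain = 20 log₁₀(3.7037) ≈ 11.37 dB
∠H = 0.00° − 90.00° = -90.00°

At s = jω = j303:
quadratic: (j303)² + 108·j303 + 40000 = -51809 + j32724 → |·| ≈ 61278, ∠ ≈ 147.72°
|H| = 80000 / 61278 ≈ 1.3055
Gain = 20 log₁₀(1.3055) ≈ 2.32 dB
∠H = 0.00° − 147.72° = -147.72°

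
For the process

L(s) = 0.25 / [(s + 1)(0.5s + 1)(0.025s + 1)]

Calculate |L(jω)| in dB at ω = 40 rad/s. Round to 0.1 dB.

-73.1 dB

At ω = 40 rad/s:
pole (1 + j40·1) = 1 + j40 → |·| ≈ 40.012, ∠ ≈ 88.57°
pole (1 + j40·0.5) = 1 + j20 → |·| ≈ 20.025, ∠ ≈ 87.14°
pole (1 + j40·0.025) = 1 + j1 → |·| ≈ 1.4142, ∠ ≈ 45.00°
|L| = 0.25 · 1 / (40.012 · 20.025 · 1.4142) ≈ 0.00022063
Gain = 20 log₁₀(0.00022063) ≈ -73.13 dB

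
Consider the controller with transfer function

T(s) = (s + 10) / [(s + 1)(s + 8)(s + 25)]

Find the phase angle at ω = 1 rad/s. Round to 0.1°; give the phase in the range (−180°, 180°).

-48.7°

At s = jω = j1:
zero (s+10): 10 + j1 → |·| = √(10²+1²) = √101 ≈ 10.05, ∠ = arctan(1/10) ≈ 5.71°
pole (s+1): 1 + j1 → |·| = √(1²+1²) = √2 ≈ 1.4142, ∠ = arctan(1/1) ≈ 45.00°
pole (s+8): 8 + j1 → |·| = √(8²+1²) = √65 ≈ 8.0623, ∠ = arctan(1/8) ≈ 7.13°
pole (s+25): 25 + j1 → |·| = √(25²+1²) = √626 ≈ 25.02, ∠ = arctan(1/25) ≈ 2.29°
∠T = 5.71° − 54.42° = -48.71°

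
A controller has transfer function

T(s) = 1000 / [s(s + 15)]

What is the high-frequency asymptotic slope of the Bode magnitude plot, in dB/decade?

-40 dB/decade

Each pole contributes −20 dB/decade at high frequency; each zero contributes +20 dB/decade.
Net: 0 zero(s) − 2 pole(s) → -40 dB/decade.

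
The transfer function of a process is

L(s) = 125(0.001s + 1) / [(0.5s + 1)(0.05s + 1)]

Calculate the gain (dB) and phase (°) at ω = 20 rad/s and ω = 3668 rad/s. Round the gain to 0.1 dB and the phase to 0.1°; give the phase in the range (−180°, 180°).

At ω = 20 rad/s:
zero (1 + j20·0.001) = 1 + j0.02 → |·| ≈ 1.0002, ∠ ≈ 1.15°
pole (1 + j20·0.5) = 1 + j10 → |·| ≈ 10.05, ∠ ≈ 84.29°
pole (1 + j20·0.05) = 1 + j1 → |·| ≈ 1.4142, ∠ ≈ 45.00°
|L| = 125 · 1.0002 / (10.05 · 1.4142) ≈ 8.7967
Gain = 20 log₁₀(8.7967) ≈ 18.89 dB
∠L = (1.15°) − (84.29° + 45.00°) = -128.14°

At ω = 3668 rad/s:
zero (1 + j3668·0.001) = 1 + j3.668 → |·| ≈ 3.8019, ∠ ≈ 74.75°
pole (1 + j3668·0.5) = 1 + j1834 → |·| ≈ 1834, ∠ ≈ 89.97°
pole (1 + j3668·0.05) = 1 + j183.4 → |·| ≈ 183.4, ∠ ≈ 89.69°
|L| = 125 · 3.8019 / (1834 · 183.4) ≈ 0.0014129
Gain = 20 log₁₀(0.0014129) ≈ -57.00 dB
∠L = (74.75°) − (89.97° + 89.69°) = -104.91°

ω = 20: 18.9 dB, -128.1°; ω = 3668: -57.0 dB, -104.9°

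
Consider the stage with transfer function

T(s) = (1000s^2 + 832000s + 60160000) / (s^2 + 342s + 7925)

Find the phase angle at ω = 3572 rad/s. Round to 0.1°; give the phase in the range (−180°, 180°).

-7.7°

Substitute s = j3572:
Numerator: 1000(j3572)^2 + 832000(j3572) + 60160000 = -12699024000 + j2971904000
Denominator: (j3572)^2 + 342(j3572) + 7925 = -12751259 + j1221624
|N| = √(12699024000² + 2971904000²) ≈ 1.3042e+10, ∠N ≈ 166.83°
|D| = √(12751259² + 1221624²) ≈ 1.281e+07, ∠D ≈ 174.53°
∠T = 166.83° − 174.53° = -7.70°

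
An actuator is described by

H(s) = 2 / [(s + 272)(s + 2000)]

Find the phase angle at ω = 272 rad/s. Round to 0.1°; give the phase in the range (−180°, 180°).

-52.7°

At s = jω = j272:
pole (s+272): 272 + j272 → |·| = √(272²+272²) = √147968 ≈ 384.67, ∠ = arctan(272/272) ≈ 45.00°
pole (s+2000): 2000 + j272 → |·| = √(2000²+272²) = √4073984 ≈ 2018.4, ∠ = arctan(272/2000) ≈ 7.74°
∠H = 0.00° − 52.74° = -52.74°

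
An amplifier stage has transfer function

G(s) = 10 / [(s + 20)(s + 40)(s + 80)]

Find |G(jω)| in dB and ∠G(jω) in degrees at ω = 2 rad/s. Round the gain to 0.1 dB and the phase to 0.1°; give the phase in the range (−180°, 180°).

-76.2 dB, -10.0°

At s = jω = j2:
pole (s+20): 20 + j2 → |·| = √(20²+2²) = √404 ≈ 20.1, ∠ = arctan(2/20) ≈ 5.71°
pole (s+40): 40 + j2 → |·| = √(40²+2²) = √1604 ≈ 40.05, ∠ = arctan(2/40) ≈ 2.86°
pole (s+80): 80 + j2 → |·| = √(80²+2²) = √6404 ≈ 80.025, ∠ = arctan(2/80) ≈ 1.43°
|G| = 10 / 64421 ≈ 0.00015523
Gain = 20 log₁₀(0.00015523) ≈ -76.18 dB
∠G = 0.00° − 10.00° = -10.00°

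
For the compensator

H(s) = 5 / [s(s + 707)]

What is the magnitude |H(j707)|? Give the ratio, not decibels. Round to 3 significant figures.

At s = jω = j707:
pole (s+707): 707 + j707 → |·| = √(707²+707²) = √999698 ≈ 999.85, ∠ = arctan(707/707) ≈ 45.00°
pole at origin: |s| = 707, ∠ = 90.00° (in denominator)
|H| = 5 / 7.0689e+05 ≈ 7.0732e-06

7.07e-06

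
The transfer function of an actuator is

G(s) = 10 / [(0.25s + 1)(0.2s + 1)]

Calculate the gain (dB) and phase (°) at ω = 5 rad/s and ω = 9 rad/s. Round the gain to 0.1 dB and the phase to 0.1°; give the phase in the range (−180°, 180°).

At ω = 5 rad/s:
pole (1 + j5·0.25) = 1 + j1.25 → |·| ≈ 1.6008, ∠ ≈ 51.34°
pole (1 + j5·0.2) = 1 + j1 → |·| ≈ 1.4142, ∠ ≈ 45.00°
|G| = 10 · 1 / (1.6008 · 1.4142) ≈ 4.4173
Gain = 20 log₁₀(4.4173) ≈ 12.90 dB
∠G = (0°) − (51.34° + 45.00°) = -96.34°

At ω = 9 rad/s:
pole (1 + j9·0.25) = 1 + j2.25 → |·| ≈ 2.4622, ∠ ≈ 66.04°
pole (1 + j9·0.2) = 1 + j1.8 → |·| ≈ 2.0591, ∠ ≈ 60.95°
|G| = 10 · 1 / (2.4622 · 2.0591) ≈ 1.9724
Gain = 20 log₁₀(1.9724) ≈ 5.90 dB
∠G = (0°) − (66.04° + 60.95°) = -126.99°

ω = 5: 12.9 dB, -96.3°; ω = 9: 5.9 dB, -127.0°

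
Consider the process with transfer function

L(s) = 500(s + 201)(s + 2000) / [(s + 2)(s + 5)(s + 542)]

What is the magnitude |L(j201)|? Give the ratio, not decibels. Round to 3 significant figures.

At s = jω = j201:
zero (s+201): 201 + j201 → |·| = √(201²+201²) = √80802 ≈ 284.26, ∠ = arctan(201/201) ≈ 45.00°
zero (s+2000): 2000 + j201 → |·| = √(2000²+201²) = √4040401 ≈ 2010.1, ∠ = arctan(201/2000) ≈ 5.74°
pole (s+2): 2 + j201 → |·| = √(2²+201²) = √40405 ≈ 201.01, ∠ = arctan(201/2) ≈ 89.43°
pole (s+5): 5 + j201 → |·| = √(5²+201²) = √40426 ≈ 201.06, ∠ = arctan(201/5) ≈ 88.58°
pole (s+542): 542 + j201 → |·| = √(542²+201²) = √334165 ≈ 578.07, ∠ = arctan(201/542) ≈ 20.35°
|L| = 500 · 5.7139e+05 / 2.3363e+07 ≈ 12.229

12.2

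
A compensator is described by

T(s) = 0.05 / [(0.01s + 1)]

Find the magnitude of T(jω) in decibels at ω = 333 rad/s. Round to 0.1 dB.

At ω = 333 rad/s:
pole (1 + j333·0.01) = 1 + j3.33 → |·| ≈ 3.4769, ∠ ≈ 73.28°
|T| = 0.05 · 1 / (3.4769) ≈ 0.014381
Gain = 20 log₁₀(0.014381) ≈ -36.84 dB

-36.8 dB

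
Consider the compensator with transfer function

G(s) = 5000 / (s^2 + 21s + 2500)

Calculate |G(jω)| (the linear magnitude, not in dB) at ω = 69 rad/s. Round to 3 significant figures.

At s = jω = j69:
quadratic: (j69)² + 21·j69 + 2500 = -2261 + j1449 → |·| ≈ 2685.5, ∠ ≈ 147.35°
|G| = 5000 / 2685.5 ≈ 1.8619

1.86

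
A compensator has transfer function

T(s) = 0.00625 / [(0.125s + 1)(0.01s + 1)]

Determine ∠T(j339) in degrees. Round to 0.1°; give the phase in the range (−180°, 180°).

At ω = 339 rad/s:
pole (1 + j339·0.125) = 1 + j42.375 → |·| ≈ 42.387, ∠ ≈ 88.65°
pole (1 + j339·0.01) = 1 + j3.39 → |·| ≈ 3.5344, ∠ ≈ 73.56°
∠T = (0°) − (88.65° + 73.56°) = -162.21°

-162.2°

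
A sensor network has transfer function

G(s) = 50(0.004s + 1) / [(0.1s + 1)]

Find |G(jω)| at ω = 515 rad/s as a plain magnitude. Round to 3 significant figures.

At ω = 515 rad/s:
zero (1 + j515·0.004) = 1 + j2.06 → |·| ≈ 2.2899, ∠ ≈ 64.11°
pole (1 + j515·0.1) = 1 + j51.5 → |·| ≈ 51.51, ∠ ≈ 88.89°
|G| = 50 · 2.2899 / (51.51) ≈ 2.2228

2.22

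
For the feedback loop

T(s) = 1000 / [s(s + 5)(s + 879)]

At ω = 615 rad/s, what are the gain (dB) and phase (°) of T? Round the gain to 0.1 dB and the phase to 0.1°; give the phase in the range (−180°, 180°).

At s = jω = j615:
pole (s+5): 5 + j615 → |·| = √(5²+615²) = √378250 ≈ 615.02, ∠ = arctan(615/5) ≈ 89.53°
pole (s+879): 879 + j615 → |·| = √(879²+615²) = √1150866 ≈ 1072.8, ∠ = arctan(615/879) ≈ 34.98°
pole at origin: |s| = 615, ∠ = 90.00° (in denominator)
|T| = 1000 / 4.0577e+08 ≈ 2.4645e-06
Gain = 20 log₁₀(2.4645e-06) ≈ -112.17 dB
∠T = 0.00° − 214.51° = -214.51° ≡ 145.49° (principal value)

-112.2 dB, 145.5°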